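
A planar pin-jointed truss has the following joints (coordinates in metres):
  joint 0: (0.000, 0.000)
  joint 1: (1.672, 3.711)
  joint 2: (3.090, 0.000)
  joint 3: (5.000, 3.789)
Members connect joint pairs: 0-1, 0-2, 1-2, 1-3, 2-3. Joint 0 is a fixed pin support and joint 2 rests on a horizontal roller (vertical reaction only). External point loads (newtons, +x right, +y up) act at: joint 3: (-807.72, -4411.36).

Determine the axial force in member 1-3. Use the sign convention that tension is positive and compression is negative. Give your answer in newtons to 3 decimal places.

1433.329

N=4 nodes, M=5 members, R=3 reactions → 2N=8, M+R=8
member 0 (0-1): L=4.0703, (cx,cy)=(0.4108,0.9117)
member 1 (0-2): L=3.0900, (cx,cy)=(1.0000,0.0000)
member 2 (1-2): L=3.9727, (cx,cy)=(0.3569,-0.9341)
member 3 (1-3): L=3.3289, (cx,cy)=(0.9997,0.0234)
member 4 (2-3): L=4.2432, (cx,cy)=(0.4501,0.8930)
solve A·x = −loads:
  F[0-1] = +1904.4236 N (tension)
  F[0-2] = -1590.0257 N (compression)
  F[1-2] = -1822.8130 N (compression)
  F[1-3] = +1433.3291 N (tension)
  F[2-3] = -4977.7573 N (compression)
  Rx@0 = +807.7200 N
  Ry@0 = -1736.3257 N
  Ry@2 = +6147.6857 N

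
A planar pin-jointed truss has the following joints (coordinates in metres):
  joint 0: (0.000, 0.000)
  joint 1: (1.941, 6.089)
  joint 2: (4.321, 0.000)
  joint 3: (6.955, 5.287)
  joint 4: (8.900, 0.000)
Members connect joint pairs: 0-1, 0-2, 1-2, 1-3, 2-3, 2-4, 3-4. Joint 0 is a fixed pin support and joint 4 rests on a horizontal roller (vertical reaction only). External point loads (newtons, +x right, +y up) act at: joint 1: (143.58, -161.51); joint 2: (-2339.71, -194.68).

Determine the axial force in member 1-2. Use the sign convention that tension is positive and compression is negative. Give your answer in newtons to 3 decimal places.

N=5 nodes, M=7 members, R=3 reactions → 2N=10, M+R=10
member 0 (0-1): L=6.3909, (cx,cy)=(0.3037,0.9528)
member 1 (0-2): L=4.3210, (cx,cy)=(1.0000,0.0000)
member 2 (1-2): L=6.5376, (cx,cy)=(0.3640,-0.9314)
member 3 (1-3): L=5.0777, (cx,cy)=(0.9874,-0.1579)
member 4 (2-3): L=5.9068, (cx,cy)=(0.4459,0.8951)
member 5 (2-4): L=4.5790, (cx,cy)=(1.0000,0.0000)
member 6 (3-4): L=5.6334, (cx,cy)=(0.3453,-0.9385)
solve A·x = −loads:
  F[0-1] = -134.5736 N (compression)
  F[0-2] = -2155.2581 N (compression)
  F[1-2] = -4.3403 N (compression)
  F[1-3] = -185.1964 N (compression)
  F[2-3] = +222.0191 N (tension)
  F[2-4] = +83.8676 N (tension)
  F[3-4] = -242.9106 N (compression)
  Rx@0 = +2196.1300 N
  Ry@0 = +128.2168 N
  Ry@4 = +227.9732 N

-4.340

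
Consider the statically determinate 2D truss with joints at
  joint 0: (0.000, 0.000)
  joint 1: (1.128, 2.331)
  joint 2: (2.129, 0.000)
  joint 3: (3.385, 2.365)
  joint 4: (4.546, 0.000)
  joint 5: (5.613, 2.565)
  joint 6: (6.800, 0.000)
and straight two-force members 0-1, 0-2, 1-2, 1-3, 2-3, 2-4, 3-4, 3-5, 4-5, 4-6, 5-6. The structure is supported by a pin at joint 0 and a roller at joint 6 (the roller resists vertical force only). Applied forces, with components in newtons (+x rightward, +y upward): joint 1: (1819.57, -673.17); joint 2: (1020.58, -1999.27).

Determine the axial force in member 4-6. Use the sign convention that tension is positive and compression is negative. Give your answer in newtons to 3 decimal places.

629.991

N=7 nodes, M=11 members, R=3 reactions → 2N=14, M+R=14
member 0 (0-1): L=2.5896, (cx,cy)=(0.4356,0.9001)
member 1 (0-2): L=2.1290, (cx,cy)=(1.0000,0.0000)
member 2 (1-2): L=2.5368, (cx,cy)=(0.3946,-0.9189)
member 3 (1-3): L=2.2573, (cx,cy)=(0.9999,0.0151)
member 4 (2-3): L=2.6778, (cx,cy)=(0.4690,0.8832)
member 5 (2-4): L=2.4170, (cx,cy)=(1.0000,0.0000)
member 6 (3-4): L=2.6346, (cx,cy)=(0.4407,-0.8977)
member 7 (3-5): L=2.2370, (cx,cy)=(0.9960,0.0894)
member 8 (4-5): L=2.7781, (cx,cy)=(0.3841,0.9233)
member 9 (4-6): L=2.2540, (cx,cy)=(1.0000,0.0000)
member 10 (5-6): L=2.8263, (cx,cy)=(0.4200,-0.9075)
solve A·x = −loads:
  F[0-1] = -1456.5295 N (compression)
  F[0-2] = +3474.6014 N (tension)
  F[1-2] = +649.8129 N (tension)
  F[1-3] = -2710.7355 N (compression)
  F[2-3] = +1587.6556 N (tension)
  F[2-4] = +1965.7590 N (tension)
  F[3-4] = -1640.8139 N (compression)
  F[3-5] = -1247.6931 N (compression)
  F[4-5] = +1595.2613 N (tension)
  F[4-6] = +629.9906 N (tension)
  F[5-6] = -1500.0565 N (compression)
  Rx@0 = -2840.1500 N
  Ry@0 = +1311.0872 N
  Ry@6 = +1361.3528 N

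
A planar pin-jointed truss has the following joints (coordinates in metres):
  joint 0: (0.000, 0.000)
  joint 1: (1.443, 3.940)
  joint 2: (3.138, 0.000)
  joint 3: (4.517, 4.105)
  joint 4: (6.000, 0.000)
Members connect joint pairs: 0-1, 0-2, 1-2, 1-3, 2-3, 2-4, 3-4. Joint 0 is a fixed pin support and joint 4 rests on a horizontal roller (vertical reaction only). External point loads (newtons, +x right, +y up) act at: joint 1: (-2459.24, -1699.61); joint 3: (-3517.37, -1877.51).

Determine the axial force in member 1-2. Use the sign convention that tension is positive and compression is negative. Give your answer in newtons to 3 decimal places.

N=5 nodes, M=7 members, R=3 reactions → 2N=10, M+R=10
member 0 (0-1): L=4.1959, (cx,cy)=(0.3439,0.9390)
member 1 (0-2): L=3.1380, (cx,cy)=(1.0000,0.0000)
member 2 (1-2): L=4.2891, (cx,cy)=(0.3952,-0.9186)
member 3 (1-3): L=3.0784, (cx,cy)=(0.9986,0.0536)
member 4 (2-3): L=4.3304, (cx,cy)=(0.3184,0.9479)
member 5 (2-4): L=2.8620, (cx,cy)=(1.0000,0.0000)
member 6 (3-4): L=4.3647, (cx,cy)=(0.3398,-0.9405)
solve A·x = −loads:
  F[0-1] = -6151.4925 N (compression)
  F[0-2] = -3861.0841 N (compression)
  F[1-2] = +4357.3745 N (tension)
  F[1-3] = -1380.2396 N (compression)
  F[2-3] = -4222.5070 N (compression)
  F[2-4] = -794.4834 N (compression)
  F[3-4] = +2338.2703 N (tension)
  Rx@0 = +5976.6100 N
  Ry@0 = +5776.2799 N
  Ry@4 = -2199.1599 N

4357.374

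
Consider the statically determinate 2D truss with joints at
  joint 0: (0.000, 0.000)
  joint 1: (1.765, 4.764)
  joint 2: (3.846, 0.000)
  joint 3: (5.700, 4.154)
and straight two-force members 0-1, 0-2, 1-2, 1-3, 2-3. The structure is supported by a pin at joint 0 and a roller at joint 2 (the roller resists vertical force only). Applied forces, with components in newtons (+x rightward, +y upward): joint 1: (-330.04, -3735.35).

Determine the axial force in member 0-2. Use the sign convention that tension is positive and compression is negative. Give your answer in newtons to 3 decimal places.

N=4 nodes, M=5 members, R=3 reactions → 2N=8, M+R=8
member 0 (0-1): L=5.0804, (cx,cy)=(0.3474,0.9377)
member 1 (0-2): L=3.8460, (cx,cy)=(1.0000,0.0000)
member 2 (1-2): L=5.1987, (cx,cy)=(0.4003,-0.9164)
member 3 (1-3): L=3.9820, (cx,cy)=(0.9882,-0.1532)
member 4 (2-3): L=4.5490, (cx,cy)=(0.4076,0.9132)
solve A·x = −loads:
  F[0-1] = -2591.3537 N (compression)
  F[0-2] = +570.2235 N (tension)
  F[1-2] = -1424.5116 N (compression)
  F[1-3] = +0.0000 N (tension)
  F[2-3] = -0.0000 N (compression)
  Rx@0 = +330.0400 N
  Ry@0 = +2429.9464 N
  Ry@2 = +1305.4036 N

570.224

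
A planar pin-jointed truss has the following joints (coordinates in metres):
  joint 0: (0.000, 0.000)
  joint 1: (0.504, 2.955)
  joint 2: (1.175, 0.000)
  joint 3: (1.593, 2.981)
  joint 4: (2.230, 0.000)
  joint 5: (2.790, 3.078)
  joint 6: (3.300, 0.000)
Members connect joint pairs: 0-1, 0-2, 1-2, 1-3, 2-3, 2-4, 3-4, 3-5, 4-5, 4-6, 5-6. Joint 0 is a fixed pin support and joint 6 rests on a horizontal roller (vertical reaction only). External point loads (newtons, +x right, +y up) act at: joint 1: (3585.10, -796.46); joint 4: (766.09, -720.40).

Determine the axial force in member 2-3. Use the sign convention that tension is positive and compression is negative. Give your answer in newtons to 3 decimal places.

3188.344

N=7 nodes, M=11 members, R=3 reactions → 2N=14, M+R=14
member 0 (0-1): L=2.9977, (cx,cy)=(0.1681,0.9858)
member 1 (0-2): L=1.1750, (cx,cy)=(1.0000,0.0000)
member 2 (1-2): L=3.0302, (cx,cy)=(0.2214,-0.9752)
member 3 (1-3): L=1.0893, (cx,cy)=(0.9997,0.0239)
member 4 (2-3): L=3.0102, (cx,cy)=(0.1389,0.9903)
member 5 (2-4): L=1.0550, (cx,cy)=(1.0000,0.0000)
member 6 (3-4): L=3.0483, (cx,cy)=(0.2090,-0.9779)
member 7 (3-5): L=1.2009, (cx,cy)=(0.9967,0.0808)
member 8 (4-5): L=3.1285, (cx,cy)=(0.1790,0.9838)
member 9 (4-6): L=1.0700, (cx,cy)=(1.0000,0.0000)
member 10 (5-6): L=3.1200, (cx,cy)=(0.1635,-0.9865)
solve A·x = −loads:
  F[0-1] = +2335.1322 N (tension)
  F[0-2] = +3958.5832 N (tension)
  F[1-2] = -3237.8337 N (compression)
  F[1-3] = -2476.2268 N (compression)
  F[2-3] = +3188.3443 N (tension)
  F[2-4] = +2798.8687 N (tension)
  F[3-4] = -3279.9503 N (compression)
  F[3-5] = -1351.7876 N (compression)
  F[4-5] = +3992.4162 N (tension)
  F[4-6] = +632.7365 N (tension)
  F[5-6] = -3870.8158 N (compression)
  Rx@0 = -4351.1900 N
  Ry@0 = -2301.8910 N
  Ry@6 = +3818.7510 N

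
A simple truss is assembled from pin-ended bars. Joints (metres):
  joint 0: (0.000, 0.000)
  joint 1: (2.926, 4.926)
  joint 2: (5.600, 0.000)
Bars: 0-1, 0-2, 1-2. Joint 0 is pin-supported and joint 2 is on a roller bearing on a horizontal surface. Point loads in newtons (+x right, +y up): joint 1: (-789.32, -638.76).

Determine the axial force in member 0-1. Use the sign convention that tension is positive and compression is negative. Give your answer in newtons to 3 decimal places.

N=3 nodes, M=3 members, R=3 reactions → 2N=6, M+R=6
member 0 (0-1): L=5.7295, (cx,cy)=(0.5107,0.8598)
member 1 (0-2): L=5.6000, (cx,cy)=(1.0000,0.0000)
member 2 (1-2): L=5.6050, (cx,cy)=(0.4771,-0.8789)
solve A·x = −loads:
  F[0-1] = -1162.3281 N (compression)
  F[0-2] = -195.7283 N (compression)
  F[1-2] = +410.2665 N (tension)
  Rx@0 = +789.3200 N
  Ry@0 = +999.3276 N
  Ry@2 = -360.5676 N

-1162.328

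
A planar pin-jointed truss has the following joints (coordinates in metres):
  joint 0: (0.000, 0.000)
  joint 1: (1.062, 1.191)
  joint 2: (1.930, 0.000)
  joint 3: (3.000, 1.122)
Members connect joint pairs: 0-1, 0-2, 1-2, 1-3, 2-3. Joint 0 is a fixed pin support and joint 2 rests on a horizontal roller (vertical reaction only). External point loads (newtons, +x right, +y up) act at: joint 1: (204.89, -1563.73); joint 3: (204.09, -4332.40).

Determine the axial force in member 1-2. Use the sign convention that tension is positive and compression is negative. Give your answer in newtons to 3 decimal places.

-4524.834

N=4 nodes, M=5 members, R=3 reactions → 2N=8, M+R=8
member 0 (0-1): L=1.5957, (cx,cy)=(0.6655,0.7464)
member 1 (0-2): L=1.9300, (cx,cy)=(1.0000,0.0000)
member 2 (1-2): L=1.4737, (cx,cy)=(0.5890,-0.8081)
member 3 (1-3): L=1.9392, (cx,cy)=(0.9994,-0.0356)
member 4 (2-3): L=1.5504, (cx,cy)=(0.6901,0.7237)
solve A·x = −loads:
  F[0-1] = +2604.2158 N (tension)
  F[0-2] = -1324.2036 N (compression)
  F[1-2] = -4524.8342 N (compression)
  F[1-3] = +4195.9798 N (tension)
  F[2-3] = -5780.3393 N (compression)
  Rx@0 = -408.9800 N
  Ry@0 = -1943.7116 N
  Ry@2 = +7839.8416 N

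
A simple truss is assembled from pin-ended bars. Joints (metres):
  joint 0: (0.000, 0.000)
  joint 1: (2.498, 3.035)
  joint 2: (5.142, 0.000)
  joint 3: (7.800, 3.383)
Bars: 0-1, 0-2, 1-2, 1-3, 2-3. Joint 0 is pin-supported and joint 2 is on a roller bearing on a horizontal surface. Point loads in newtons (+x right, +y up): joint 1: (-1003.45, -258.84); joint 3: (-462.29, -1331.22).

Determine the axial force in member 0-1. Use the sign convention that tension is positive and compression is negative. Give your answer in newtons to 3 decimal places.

-442.144

N=4 nodes, M=5 members, R=3 reactions → 2N=8, M+R=8
member 0 (0-1): L=3.9308, (cx,cy)=(0.6355,0.7721)
member 1 (0-2): L=5.1420, (cx,cy)=(1.0000,0.0000)
member 2 (1-2): L=4.0252, (cx,cy)=(0.6569,-0.7540)
member 3 (1-3): L=5.3134, (cx,cy)=(0.9979,0.0655)
member 4 (2-3): L=4.3023, (cx,cy)=(0.6178,0.7863)
solve A·x = −loads:
  F[0-1] = -442.1441 N (compression)
  F[0-2] = -1184.7604 N (compression)
  F[1-2] = +163.0396 N (tension)
  F[1-3] = +616.6991 N (tension)
  F[2-3] = -1744.3272 N (compression)
  Rx@0 = +1465.7400 N
  Ry@0 = +341.3823 N
  Ry@2 = +1248.6777 N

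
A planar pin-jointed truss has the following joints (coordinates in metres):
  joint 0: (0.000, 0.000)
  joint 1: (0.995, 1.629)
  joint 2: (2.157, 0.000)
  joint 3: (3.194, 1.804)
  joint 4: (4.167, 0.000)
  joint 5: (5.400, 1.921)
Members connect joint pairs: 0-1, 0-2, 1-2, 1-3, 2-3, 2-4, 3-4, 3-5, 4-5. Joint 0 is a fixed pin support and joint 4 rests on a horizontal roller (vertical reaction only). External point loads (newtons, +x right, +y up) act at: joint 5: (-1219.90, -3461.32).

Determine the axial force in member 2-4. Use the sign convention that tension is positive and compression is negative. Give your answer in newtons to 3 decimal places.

-2037.547

N=6 nodes, M=9 members, R=3 reactions → 2N=12, M+R=12
member 0 (0-1): L=1.9088, (cx,cy)=(0.5213,0.8534)
member 1 (0-2): L=2.1570, (cx,cy)=(1.0000,0.0000)
member 2 (1-2): L=2.0010, (cx,cy)=(0.5807,-0.8141)
member 3 (1-3): L=2.2060, (cx,cy)=(0.9968,0.0793)
member 4 (2-3): L=2.0808, (cx,cy)=(0.4984,0.8670)
member 5 (2-4): L=2.0100, (cx,cy)=(1.0000,0.0000)
member 6 (3-4): L=2.0497, (cx,cy)=(0.4747,-0.8801)
member 7 (3-5): L=2.2091, (cx,cy)=(0.9986,0.0530)
member 8 (4-5): L=2.2827, (cx,cy)=(0.5402,0.8416)
solve A·x = −loads:
  F[0-1] = +541.1472 N (tension)
  F[0-2] = -1501.9780 N (compression)
  F[1-2] = -510.7011 N (compression)
  F[1-3] = +580.4808 N (tension)
  F[2-3] = +479.5608 N (tension)
  F[2-4] = -2037.5466 N (compression)
  F[3-4] = -462.2110 N (compression)
  F[3-5] = +1038.5207 N (tension)
  F[4-5] = -4178.3261 N (compression)
  Rx@0 = +1219.9000 N
  Ry@0 = -461.8142 N
  Ry@4 = +3923.1342 N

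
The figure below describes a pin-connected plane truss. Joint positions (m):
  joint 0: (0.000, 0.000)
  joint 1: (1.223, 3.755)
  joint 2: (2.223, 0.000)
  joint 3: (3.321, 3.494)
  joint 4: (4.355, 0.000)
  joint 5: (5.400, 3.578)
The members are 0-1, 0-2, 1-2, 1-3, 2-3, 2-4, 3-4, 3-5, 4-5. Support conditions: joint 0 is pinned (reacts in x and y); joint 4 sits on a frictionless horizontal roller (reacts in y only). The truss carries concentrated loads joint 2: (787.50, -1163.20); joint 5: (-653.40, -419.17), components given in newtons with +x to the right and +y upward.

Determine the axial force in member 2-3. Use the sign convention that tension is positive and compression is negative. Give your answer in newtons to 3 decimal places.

N=6 nodes, M=9 members, R=3 reactions → 2N=12, M+R=12
member 0 (0-1): L=3.9491, (cx,cy)=(0.3097,0.9508)
member 1 (0-2): L=2.2230, (cx,cy)=(1.0000,0.0000)
member 2 (1-2): L=3.8859, (cx,cy)=(0.2573,-0.9663)
member 3 (1-3): L=2.1142, (cx,cy)=(0.9924,-0.1235)
member 4 (2-3): L=3.6625, (cx,cy)=(0.2998,0.9540)
member 5 (2-4): L=2.1320, (cx,cy)=(1.0000,0.0000)
member 6 (3-4): L=3.6438, (cx,cy)=(0.2838,-0.9589)
member 7 (3-5): L=2.0807, (cx,cy)=(0.9992,0.0404)
member 8 (4-5): L=3.7275, (cx,cy)=(0.2804,0.9599)
solve A·x = −loads:
  F[0-1] = -1057.6863 N (compression)
  F[0-2] = +461.6519 N (tension)
  F[1-2] = +1120.0162 N (tension)
  F[1-3] = -620.5262 N (compression)
  F[2-3] = +84.8065 N (tension)
  F[2-4] = -63.0454 N (compression)
  F[3-4] = -186.9041 N (compression)
  F[3-5] = -537.7551 N (compression)
  F[4-5] = -414.0652 N (compression)
  Rx@0 = -134.1000 N
  Ry@0 = +1005.6889 N
  Ry@4 = +576.6811 N

84.806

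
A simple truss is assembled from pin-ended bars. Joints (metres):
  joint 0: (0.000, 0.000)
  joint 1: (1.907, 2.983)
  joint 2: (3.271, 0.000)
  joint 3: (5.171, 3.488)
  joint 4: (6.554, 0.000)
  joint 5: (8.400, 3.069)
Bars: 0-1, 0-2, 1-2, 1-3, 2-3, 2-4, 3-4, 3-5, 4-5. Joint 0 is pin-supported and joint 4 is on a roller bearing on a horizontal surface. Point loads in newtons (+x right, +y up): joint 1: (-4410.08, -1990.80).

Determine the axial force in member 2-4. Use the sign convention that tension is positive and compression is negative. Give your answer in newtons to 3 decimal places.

N=6 nodes, M=9 members, R=3 reactions → 2N=12, M+R=12
member 0 (0-1): L=3.5405, (cx,cy)=(0.5386,0.8425)
member 1 (0-2): L=3.2710, (cx,cy)=(1.0000,0.0000)
member 2 (1-2): L=3.2801, (cx,cy)=(0.4158,-0.9094)
member 3 (1-3): L=3.3028, (cx,cy)=(0.9882,0.1529)
member 4 (2-3): L=3.9719, (cx,cy)=(0.4784,0.8782)
member 5 (2-4): L=3.2830, (cx,cy)=(1.0000,0.0000)
member 6 (3-4): L=3.7522, (cx,cy)=(0.3686,-0.9296)
member 7 (3-5): L=3.2561, (cx,cy)=(0.9917,-0.1287)
member 8 (4-5): L=3.5814, (cx,cy)=(0.5154,0.8569)
solve A·x = −loads:
  F[0-1] = -4057.6608 N (compression)
  F[0-2] = -2224.5069 N (compression)
  F[1-2] = +1819.8536 N (tension)
  F[1-3] = +1485.1908 N (tension)
  F[2-3] = -1884.6558 N (compression)
  F[2-4] = -566.1872 N (compression)
  F[3-4] = +1536.1060 N (tension)
  F[3-5] = +0.0000 N (tension)
  F[4-5] = -0.0000 N (compression)
  Rx@0 = +4410.0800 N
  Ry@0 = +3418.7544 N
  Ry@4 = -1427.9544 N

-566.187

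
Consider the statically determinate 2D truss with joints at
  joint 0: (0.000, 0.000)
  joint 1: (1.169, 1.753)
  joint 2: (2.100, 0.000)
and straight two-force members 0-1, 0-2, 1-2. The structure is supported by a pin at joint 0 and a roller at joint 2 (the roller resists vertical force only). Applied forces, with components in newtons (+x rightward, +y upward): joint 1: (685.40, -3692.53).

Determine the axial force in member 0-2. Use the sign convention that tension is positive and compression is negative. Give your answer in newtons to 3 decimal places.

1395.520

N=3 nodes, M=3 members, R=3 reactions → 2N=6, M+R=6
member 0 (0-1): L=2.1070, (cx,cy)=(0.5548,0.8320)
member 1 (0-2): L=2.1000, (cx,cy)=(1.0000,0.0000)
member 2 (1-2): L=1.9849, (cx,cy)=(0.4690,-0.8832)
solve A·x = −loads:
  F[0-1] = -1279.9338 N (compression)
  F[0-2] = +1395.5197 N (tension)
  F[1-2] = -2975.2381 N (compression)
  Rx@0 = -685.4000 N
  Ry@0 = +1064.8758 N
  Ry@2 = +2627.6542 N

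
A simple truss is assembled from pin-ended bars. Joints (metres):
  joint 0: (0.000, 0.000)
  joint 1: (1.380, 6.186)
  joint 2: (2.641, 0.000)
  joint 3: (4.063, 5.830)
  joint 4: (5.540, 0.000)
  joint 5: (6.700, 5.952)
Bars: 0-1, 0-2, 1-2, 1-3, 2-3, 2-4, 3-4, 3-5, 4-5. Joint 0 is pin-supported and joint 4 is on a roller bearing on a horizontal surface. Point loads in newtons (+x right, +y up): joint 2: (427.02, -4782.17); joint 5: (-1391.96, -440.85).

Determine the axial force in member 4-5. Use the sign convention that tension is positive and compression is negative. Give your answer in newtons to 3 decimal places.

-387.024

N=6 nodes, M=9 members, R=3 reactions → 2N=12, M+R=12
member 0 (0-1): L=6.3381, (cx,cy)=(0.2177,0.9760)
member 1 (0-2): L=2.6410, (cx,cy)=(1.0000,0.0000)
member 2 (1-2): L=6.3132, (cx,cy)=(0.1997,-0.9798)
member 3 (1-3): L=2.7065, (cx,cy)=(0.9913,-0.1315)
member 4 (2-3): L=6.0009, (cx,cy)=(0.2370,0.9715)
member 5 (2-4): L=2.8990, (cx,cy)=(1.0000,0.0000)
member 6 (3-4): L=6.0142, (cx,cy)=(0.2456,-0.9694)
member 7 (3-5): L=2.6398, (cx,cy)=(0.9989,0.0462)
member 8 (4-5): L=6.0640, (cx,cy)=(0.1913,0.9815)
solve A·x = −loads:
  F[0-1] = -4001.6130 N (compression)
  F[0-2] = -93.6597 N (compression)
  F[1-2] = +4218.0026 N (tension)
  F[1-3] = -1728.8032 N (compression)
  F[2-3] = +668.1956 N (tension)
  F[2-4] = +163.4845 N (tension)
  F[3-4] = -967.1542 N (compression)
  F[3-5] = -1319.3346 N (compression)
  F[4-5] = -387.0238 N (compression)
  Rx@0 = +964.9400 N
  Ry@0 = +3905.6084 N
  Ry@4 = +1317.4116 N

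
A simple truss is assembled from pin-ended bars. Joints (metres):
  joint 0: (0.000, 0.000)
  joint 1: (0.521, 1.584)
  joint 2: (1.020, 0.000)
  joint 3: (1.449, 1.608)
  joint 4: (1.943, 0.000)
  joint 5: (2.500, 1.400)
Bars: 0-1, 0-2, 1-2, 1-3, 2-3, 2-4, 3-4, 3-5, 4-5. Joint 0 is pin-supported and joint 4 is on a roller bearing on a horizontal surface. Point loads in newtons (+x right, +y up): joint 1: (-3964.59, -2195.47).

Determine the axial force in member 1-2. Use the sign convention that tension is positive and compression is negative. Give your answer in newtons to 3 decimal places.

N=6 nodes, M=9 members, R=3 reactions → 2N=12, M+R=12
member 0 (0-1): L=1.6675, (cx,cy)=(0.3124,0.9499)
member 1 (0-2): L=1.0200, (cx,cy)=(1.0000,0.0000)
member 2 (1-2): L=1.6607, (cx,cy)=(0.3005,-0.9538)
member 3 (1-3): L=0.9283, (cx,cy)=(0.9997,0.0259)
member 4 (2-3): L=1.6642, (cx,cy)=(0.2578,0.9662)
member 5 (2-4): L=0.9230, (cx,cy)=(1.0000,0.0000)
member 6 (3-4): L=1.6822, (cx,cy)=(0.2937,-0.9559)
member 7 (3-5): L=1.0714, (cx,cy)=(0.9810,-0.1941)
member 8 (4-5): L=1.5067, (cx,cy)=(0.3697,0.9292)
solve A·x = −loads:
  F[0-1] = -5093.8650 N (compression)
  F[0-2] = -2373.0266 N (compression)
  F[1-2] = +2812.8623 N (tension)
  F[1-3] = +1528.3610 N (tension)
  F[2-3] = -2776.7242 N (compression)
  F[2-4] = -812.0805 N (compression)
  F[3-4] = +2765.3006 N (tension)
  F[3-5] = -0.0000 N (compression)
  F[4-5] = +0.0000 N (tension)
  Rx@0 = +3964.5900 N
  Ry@0 = +4838.8414 N
  Ry@4 = -2643.3714 N

2812.862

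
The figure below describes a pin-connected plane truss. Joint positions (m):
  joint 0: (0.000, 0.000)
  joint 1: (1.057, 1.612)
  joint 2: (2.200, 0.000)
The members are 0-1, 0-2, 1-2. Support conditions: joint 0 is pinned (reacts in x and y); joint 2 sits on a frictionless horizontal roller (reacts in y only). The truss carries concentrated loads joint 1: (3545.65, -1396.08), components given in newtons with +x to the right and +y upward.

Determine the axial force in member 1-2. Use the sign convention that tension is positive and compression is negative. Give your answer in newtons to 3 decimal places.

-4007.066

N=3 nodes, M=3 members, R=3 reactions → 2N=6, M+R=6
member 0 (0-1): L=1.9276, (cx,cy)=(0.5483,0.8363)
member 1 (0-2): L=2.2000, (cx,cy)=(1.0000,0.0000)
member 2 (1-2): L=1.9761, (cx,cy)=(0.5784,-0.8157)
solve A·x = −loads:
  F[0-1] = +2239.3469 N (tension)
  F[0-2] = +2317.7285 N (tension)
  F[1-2] = -4007.0657 N (compression)
  Rx@0 = -3545.6500 N
  Ry@0 = -1872.6674 N
  Ry@2 = +3268.7474 N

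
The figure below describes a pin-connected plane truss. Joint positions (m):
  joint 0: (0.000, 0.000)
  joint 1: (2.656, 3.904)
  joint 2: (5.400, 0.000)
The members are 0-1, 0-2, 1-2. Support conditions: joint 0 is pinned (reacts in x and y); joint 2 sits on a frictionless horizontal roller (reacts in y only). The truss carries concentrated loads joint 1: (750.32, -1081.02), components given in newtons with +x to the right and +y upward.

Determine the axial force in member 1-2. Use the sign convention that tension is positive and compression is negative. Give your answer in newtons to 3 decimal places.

N=3 nodes, M=3 members, R=3 reactions → 2N=6, M+R=6
member 0 (0-1): L=4.7218, (cx,cy)=(0.5625,0.8268)
member 1 (0-2): L=5.4000, (cx,cy)=(1.0000,0.0000)
member 2 (1-2): L=4.7719, (cx,cy)=(0.5750,-0.8181)
solve A·x = −loads:
  F[0-1] = -8.3028 N (compression)
  F[0-2] = +754.9903 N (tension)
  F[1-2] = -1312.9432 N (compression)
  Rx@0 = -750.3200 N
  Ry@0 = +6.8647 N
  Ry@2 = +1074.1553 N

-1312.943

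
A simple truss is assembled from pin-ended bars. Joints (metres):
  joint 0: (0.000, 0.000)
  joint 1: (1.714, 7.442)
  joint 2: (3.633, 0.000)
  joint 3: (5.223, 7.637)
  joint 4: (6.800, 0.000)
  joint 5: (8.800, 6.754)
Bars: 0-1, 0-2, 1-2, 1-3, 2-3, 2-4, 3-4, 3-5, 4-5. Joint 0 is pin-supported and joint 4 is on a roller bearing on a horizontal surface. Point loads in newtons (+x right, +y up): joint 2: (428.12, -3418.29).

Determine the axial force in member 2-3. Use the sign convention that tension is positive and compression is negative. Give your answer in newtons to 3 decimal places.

N=6 nodes, M=9 members, R=3 reactions → 2N=12, M+R=12
member 0 (0-1): L=7.6368, (cx,cy)=(0.2244,0.9745)
member 1 (0-2): L=3.6330, (cx,cy)=(1.0000,0.0000)
member 2 (1-2): L=7.6854, (cx,cy)=(0.2497,-0.9683)
member 3 (1-3): L=3.5144, (cx,cy)=(0.9985,0.0555)
member 4 (2-3): L=7.8008, (cx,cy)=(0.2038,0.9790)
member 5 (2-4): L=3.1670, (cx,cy)=(1.0000,0.0000)
member 6 (3-4): L=7.7981, (cx,cy)=(0.2022,-0.9793)
member 7 (3-5): L=3.6844, (cx,cy)=(0.9709,-0.2397)
member 8 (4-5): L=7.0439, (cx,cy)=(0.2839,0.9588)
solve A·x = −loads:
  F[0-1] = -1633.6968 N (compression)
  F[0-2] = +794.7848 N (tension)
  F[1-2] = +1600.1231 N (tension)
  F[1-3] = -767.3866 N (compression)
  F[2-3] = +1908.9247 N (tension)
  F[2-4] = +377.1154 N (tension)
  F[3-4] = -1864.8014 N (compression)
  F[3-5] = +0.0000 N (tension)
  F[4-5] = -0.0000 N (compression)
  Rx@0 = -428.1200 N
  Ry@0 = +1592.0183 N
  Ry@4 = +1826.2717 N

1908.925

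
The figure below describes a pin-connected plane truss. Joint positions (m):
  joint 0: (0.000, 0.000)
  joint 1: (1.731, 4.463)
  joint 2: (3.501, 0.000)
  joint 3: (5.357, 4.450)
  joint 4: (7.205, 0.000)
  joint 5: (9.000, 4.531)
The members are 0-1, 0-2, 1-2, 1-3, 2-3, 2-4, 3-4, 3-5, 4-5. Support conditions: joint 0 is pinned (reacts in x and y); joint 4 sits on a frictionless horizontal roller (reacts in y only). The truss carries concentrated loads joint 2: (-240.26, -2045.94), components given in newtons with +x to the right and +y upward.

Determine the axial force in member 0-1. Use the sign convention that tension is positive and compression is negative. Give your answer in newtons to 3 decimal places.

N=6 nodes, M=9 members, R=3 reactions → 2N=12, M+R=12
member 0 (0-1): L=4.7869, (cx,cy)=(0.3616,0.9323)
member 1 (0-2): L=3.5010, (cx,cy)=(1.0000,0.0000)
member 2 (1-2): L=4.8012, (cx,cy)=(0.3687,-0.9296)
member 3 (1-3): L=3.6260, (cx,cy)=(1.0000,-0.0036)
member 4 (2-3): L=4.8215, (cx,cy)=(0.3849,0.9229)
member 5 (2-4): L=3.7040, (cx,cy)=(1.0000,0.0000)
member 6 (3-4): L=4.8185, (cx,cy)=(0.3835,-0.9235)
member 7 (3-5): L=3.6439, (cx,cy)=(0.9998,0.0222)
member 8 (4-5): L=4.8736, (cx,cy)=(0.3683,0.9297)
solve A·x = −loads:
  F[0-1] = -1128.1332 N (compression)
  F[0-2] = +167.6835 N (tension)
  F[1-2] = +1134.6760 N (tension)
  F[1-3] = -826.2583 N (compression)
  F[2-3] = +1073.9416 N (tension)
  F[2-4] = +412.8507 N (tension)
  F[3-4] = -1076.4645 N (compression)
  F[3-5] = -0.0000 N (compression)
  F[4-5] = +0.0000 N (tension)
  Rx@0 = +240.2600 N
  Ry@0 = +1051.7921 N
  Ry@4 = +994.1479 N

-1128.133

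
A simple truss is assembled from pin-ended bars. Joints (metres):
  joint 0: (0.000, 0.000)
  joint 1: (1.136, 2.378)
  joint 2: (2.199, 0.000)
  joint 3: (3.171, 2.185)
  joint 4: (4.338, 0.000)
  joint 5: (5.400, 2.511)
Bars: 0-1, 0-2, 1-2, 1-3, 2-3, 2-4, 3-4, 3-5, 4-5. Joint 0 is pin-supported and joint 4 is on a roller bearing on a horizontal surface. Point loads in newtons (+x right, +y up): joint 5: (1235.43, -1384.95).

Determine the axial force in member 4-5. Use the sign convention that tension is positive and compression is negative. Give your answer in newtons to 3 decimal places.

N=6 nodes, M=9 members, R=3 reactions → 2N=12, M+R=12
member 0 (0-1): L=2.6354, (cx,cy)=(0.4311,0.9023)
member 1 (0-2): L=2.1990, (cx,cy)=(1.0000,0.0000)
member 2 (1-2): L=2.6048, (cx,cy)=(0.4081,-0.9129)
member 3 (1-3): L=2.0441, (cx,cy)=(0.9955,-0.0944)
member 4 (2-3): L=2.3914, (cx,cy)=(0.4064,0.9137)
member 5 (2-4): L=2.1390, (cx,cy)=(1.0000,0.0000)
member 6 (3-4): L=2.4771, (cx,cy)=(0.4711,-0.8821)
member 7 (3-5): L=2.2527, (cx,cy)=(0.9895,0.1447)
member 8 (4-5): L=2.7263, (cx,cy)=(0.3895,0.9210)
solve A·x = −loads:
  F[0-1] = +1168.2776 N (tension)
  F[0-2] = +731.8408 N (tension)
  F[1-2] = -1260.4495 N (compression)
  F[1-3] = +1022.5424 N (tension)
  F[2-3] = +1259.4358 N (tension)
  F[2-4] = -294.4406 N (compression)
  F[3-4] = -873.2283 N (compression)
  F[3-5] = +1961.9111 N (tension)
  F[4-5] = -1811.9908 N (compression)
  Rx@0 = -1235.4300 N
  Ry@0 = -1054.1682 N
  Ry@4 = +2439.1182 N

-1811.991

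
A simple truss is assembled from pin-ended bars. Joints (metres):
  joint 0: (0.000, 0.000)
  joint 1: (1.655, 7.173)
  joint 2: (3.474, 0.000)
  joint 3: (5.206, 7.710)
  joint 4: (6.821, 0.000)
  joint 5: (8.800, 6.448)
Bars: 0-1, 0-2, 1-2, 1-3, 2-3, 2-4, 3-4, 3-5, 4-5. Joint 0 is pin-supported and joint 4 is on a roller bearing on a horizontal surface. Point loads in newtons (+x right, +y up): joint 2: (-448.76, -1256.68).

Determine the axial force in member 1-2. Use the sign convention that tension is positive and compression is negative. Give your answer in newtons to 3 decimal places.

N=6 nodes, M=9 members, R=3 reactions → 2N=12, M+R=12
member 0 (0-1): L=7.3615, (cx,cy)=(0.2248,0.9744)
member 1 (0-2): L=3.4740, (cx,cy)=(1.0000,0.0000)
member 2 (1-2): L=7.4000, (cx,cy)=(0.2458,-0.9693)
member 3 (1-3): L=3.5914, (cx,cy)=(0.9888,0.1495)
member 4 (2-3): L=7.9021, (cx,cy)=(0.2192,0.9757)
member 5 (2-4): L=3.3470, (cx,cy)=(1.0000,0.0000)
member 6 (3-4): L=7.8773, (cx,cy)=(0.2050,-0.9788)
member 7 (3-5): L=3.8091, (cx,cy)=(0.9435,-0.3313)
member 8 (4-5): L=6.7449, (cx,cy)=(0.2934,0.9560)
solve A·x = −loads:
  F[0-1] = -632.8415 N (compression)
  F[0-2] = -306.4847 N (compression)
  F[1-2] = +591.2875 N (tension)
  F[1-3] = -290.8894 N (compression)
  F[2-3] = +700.5691 N (tension)
  F[2-4] = +134.0678 N (tension)
  F[3-4] = -653.9298 N (compression)
  F[3-5] = -0.0000 N (compression)
  F[4-5] = +0.0000 N (tension)
  Rx@0 = +448.7600 N
  Ry@0 = +616.6410 N
  Ry@4 = +640.0390 N

591.287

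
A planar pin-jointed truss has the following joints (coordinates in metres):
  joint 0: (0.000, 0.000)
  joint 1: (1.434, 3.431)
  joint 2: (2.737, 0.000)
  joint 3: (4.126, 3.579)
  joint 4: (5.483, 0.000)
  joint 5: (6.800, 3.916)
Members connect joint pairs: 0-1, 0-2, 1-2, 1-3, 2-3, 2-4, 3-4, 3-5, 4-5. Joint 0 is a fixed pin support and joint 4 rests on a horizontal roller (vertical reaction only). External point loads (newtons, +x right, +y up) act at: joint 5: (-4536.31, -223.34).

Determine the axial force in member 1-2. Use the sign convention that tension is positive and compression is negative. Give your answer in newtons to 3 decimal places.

N=6 nodes, M=9 members, R=3 reactions → 2N=12, M+R=12
member 0 (0-1): L=3.7186, (cx,cy)=(0.3856,0.9227)
member 1 (0-2): L=2.7370, (cx,cy)=(1.0000,0.0000)
member 2 (1-2): L=3.6701, (cx,cy)=(0.3550,-0.9349)
member 3 (1-3): L=2.6961, (cx,cy)=(0.9985,0.0549)
member 4 (2-3): L=3.8391, (cx,cy)=(0.3618,0.9323)
member 5 (2-4): L=2.7460, (cx,cy)=(1.0000,0.0000)
member 6 (3-4): L=3.8276, (cx,cy)=(0.3545,-0.9350)
member 7 (3-5): L=2.6952, (cx,cy)=(0.9922,0.1250)
member 8 (4-5): L=4.1315, (cx,cy)=(0.3188,0.9478)
solve A·x = −loads:
  F[0-1] = -3453.3193 N (compression)
  F[0-2] = -3204.6162 N (compression)
  F[1-2] = +3261.8356 N (tension)
  F[1-3] = -2493.5098 N (compression)
  F[2-3] = -3270.9340 N (compression)
  F[2-4] = -863.1195 N (compression)
  F[3-4] = +2779.6496 N (tension)
  F[3-5] = -4695.5061 N (compression)
  F[4-5] = +383.8050 N (tension)
  Rx@0 = +4536.3100 N
  Ry@0 = +3186.2213 N
  Ry@4 = -2962.8813 N

3261.836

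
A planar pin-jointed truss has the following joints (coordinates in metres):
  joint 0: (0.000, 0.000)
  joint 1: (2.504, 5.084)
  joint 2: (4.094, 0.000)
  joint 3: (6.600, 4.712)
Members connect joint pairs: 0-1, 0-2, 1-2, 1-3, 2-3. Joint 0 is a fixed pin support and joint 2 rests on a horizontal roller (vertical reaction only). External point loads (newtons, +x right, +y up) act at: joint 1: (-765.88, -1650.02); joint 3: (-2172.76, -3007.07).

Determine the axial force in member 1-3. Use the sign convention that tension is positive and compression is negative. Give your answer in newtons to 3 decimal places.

-549.326

N=4 nodes, M=5 members, R=3 reactions → 2N=8, M+R=8
member 0 (0-1): L=5.6672, (cx,cy)=(0.4418,0.8971)
member 1 (0-2): L=4.0940, (cx,cy)=(1.0000,0.0000)
member 2 (1-2): L=5.3268, (cx,cy)=(0.2985,-0.9544)
member 3 (1-3): L=4.1129, (cx,cy)=(0.9959,-0.0904)
member 4 (2-3): L=5.3369, (cx,cy)=(0.4696,0.8829)
solve A·x = −loads:
  F[0-1] = -2510.3043 N (compression)
  F[0-2] = -1829.4838 N (compression)
  F[1-2] = +682.7676 N (tension)
  F[1-3] = -549.3263 N (compression)
  F[2-3] = -3462.1680 N (compression)
  Rx@0 = +2938.6400 N
  Ry@0 = +2251.9769 N
  Ry@2 = +2405.1131 N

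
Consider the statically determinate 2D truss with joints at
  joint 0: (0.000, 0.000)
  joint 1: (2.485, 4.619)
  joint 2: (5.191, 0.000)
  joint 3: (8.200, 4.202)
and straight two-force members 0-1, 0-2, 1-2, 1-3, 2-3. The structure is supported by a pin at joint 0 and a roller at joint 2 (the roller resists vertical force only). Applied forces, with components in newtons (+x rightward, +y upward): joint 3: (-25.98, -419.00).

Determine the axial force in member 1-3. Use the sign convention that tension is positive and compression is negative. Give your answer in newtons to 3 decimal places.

N=4 nodes, M=5 members, R=3 reactions → 2N=8, M+R=8
member 0 (0-1): L=5.2450, (cx,cy)=(0.4738,0.8806)
member 1 (0-2): L=5.1910, (cx,cy)=(1.0000,0.0000)
member 2 (1-2): L=5.3533, (cx,cy)=(0.5055,-0.8628)
member 3 (1-3): L=5.7302, (cx,cy)=(0.9973,-0.0728)
member 4 (2-3): L=5.1683, (cx,cy)=(0.5822,0.8130)
solve A·x = −loads:
  F[0-1] = +251.9139 N (tension)
  F[0-2] = -145.3321 N (compression)
  F[1-2] = -279.1380 N (compression)
  F[1-3] = +261.1445 N (tension)
  F[2-3] = -491.9757 N (compression)
  Rx@0 = +25.9800 N
  Ry@0 = -221.8461 N
  Ry@2 = +640.8461 N

261.144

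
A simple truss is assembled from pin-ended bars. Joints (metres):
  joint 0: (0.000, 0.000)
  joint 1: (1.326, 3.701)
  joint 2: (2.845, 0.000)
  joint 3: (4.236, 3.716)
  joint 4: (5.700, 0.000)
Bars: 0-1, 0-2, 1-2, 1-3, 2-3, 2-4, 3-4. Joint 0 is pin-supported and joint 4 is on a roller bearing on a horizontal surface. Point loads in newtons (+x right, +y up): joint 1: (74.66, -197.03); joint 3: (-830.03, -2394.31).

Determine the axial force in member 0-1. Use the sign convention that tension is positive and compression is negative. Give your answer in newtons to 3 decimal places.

N=5 nodes, M=7 members, R=3 reactions → 2N=10, M+R=10
member 0 (0-1): L=3.9314, (cx,cy)=(0.3373,0.9414)
member 1 (0-2): L=2.8450, (cx,cy)=(1.0000,0.0000)
member 2 (1-2): L=4.0006, (cx,cy)=(0.3797,-0.9251)
member 3 (1-3): L=2.9100, (cx,cy)=(1.0000,0.0052)
member 4 (2-3): L=3.9678, (cx,cy)=(0.3506,0.9365)
member 5 (2-4): L=2.8550, (cx,cy)=(1.0000,0.0000)
member 6 (3-4): L=3.9940, (cx,cy)=(0.3666,-0.9304)
solve A·x = −loads:
  F[0-1] = -1337.1536 N (compression)
  F[0-2] = -304.3656 N (compression)
  F[1-2] = +1142.3731 N (tension)
  F[1-3] = -959.4288 N (compression)
  F[2-3] = -1128.4385 N (compression)
  F[2-4] = +524.9839 N (tension)
  F[3-4] = -1432.2269 N (compression)
  Rx@0 = +755.3700 N
  Ry@0 = +1258.7989 N
  Ry@4 = +1332.5411 N

-1337.154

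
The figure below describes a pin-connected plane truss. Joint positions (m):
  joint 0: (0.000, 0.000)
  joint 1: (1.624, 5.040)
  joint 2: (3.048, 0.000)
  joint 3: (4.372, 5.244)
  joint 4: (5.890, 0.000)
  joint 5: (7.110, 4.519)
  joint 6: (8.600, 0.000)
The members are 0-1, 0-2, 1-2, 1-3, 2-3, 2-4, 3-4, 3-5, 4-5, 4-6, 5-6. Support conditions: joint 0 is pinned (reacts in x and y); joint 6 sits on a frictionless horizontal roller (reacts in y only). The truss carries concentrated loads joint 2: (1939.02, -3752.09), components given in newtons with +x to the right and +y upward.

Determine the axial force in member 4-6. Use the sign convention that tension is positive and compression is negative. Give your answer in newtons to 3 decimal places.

N=7 nodes, M=11 members, R=3 reactions → 2N=14, M+R=14
member 0 (0-1): L=5.2952, (cx,cy)=(0.3067,0.9518)
member 1 (0-2): L=3.0480, (cx,cy)=(1.0000,0.0000)
member 2 (1-2): L=5.2373, (cx,cy)=(0.2719,-0.9623)
member 3 (1-3): L=2.7556, (cx,cy)=(0.9973,0.0740)
member 4 (2-3): L=5.4086, (cx,cy)=(0.2448,0.9696)
member 5 (2-4): L=2.8420, (cx,cy)=(1.0000,0.0000)
member 6 (3-4): L=5.4593, (cx,cy)=(0.2781,-0.9606)
member 7 (3-5): L=2.8324, (cx,cy)=(0.9667,-0.2560)
member 8 (4-5): L=4.6808, (cx,cy)=(0.2606,0.9654)
member 9 (4-6): L=2.7100, (cx,cy)=(1.0000,0.0000)
member 10 (5-6): L=4.7583, (cx,cy)=(0.3131,-0.9497)
solve A·x = −loads:
  F[0-1] = -2544.9238 N (compression)
  F[0-2] = +2719.5323 N (tension)
  F[1-2] = +2406.4231 N (tension)
  F[1-3] = -1438.7560 N (compression)
  F[2-3] = +1481.3972 N (tension)
  F[2-4] = +1072.1661 N (tension)
  F[3-4] = -1179.2382 N (compression)
  F[3-5] = -769.9195 N (compression)
  F[4-5] = +1173.2875 N (tension)
  F[4-6] = +438.4637 N (tension)
  F[5-6] = -1400.2308 N (compression)
  Rx@0 = -1939.0200 N
  Ry@0 = +2422.2795 N
  Ry@6 = +1329.8105 N

438.464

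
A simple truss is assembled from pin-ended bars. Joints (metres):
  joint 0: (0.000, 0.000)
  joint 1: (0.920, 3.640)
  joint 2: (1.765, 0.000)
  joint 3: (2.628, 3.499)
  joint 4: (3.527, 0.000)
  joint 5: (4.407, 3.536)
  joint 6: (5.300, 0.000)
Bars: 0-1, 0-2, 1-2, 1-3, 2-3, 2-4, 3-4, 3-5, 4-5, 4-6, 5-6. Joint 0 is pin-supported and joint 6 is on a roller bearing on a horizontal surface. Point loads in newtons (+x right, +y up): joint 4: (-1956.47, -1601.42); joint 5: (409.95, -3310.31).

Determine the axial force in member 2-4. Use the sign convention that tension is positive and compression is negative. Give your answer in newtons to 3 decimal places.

N=7 nodes, M=11 members, R=3 reactions → 2N=14, M+R=14
member 0 (0-1): L=3.7545, (cx,cy)=(0.2450,0.9695)
member 1 (0-2): L=1.7650, (cx,cy)=(1.0000,0.0000)
member 2 (1-2): L=3.7368, (cx,cy)=(0.2261,-0.9741)
member 3 (1-3): L=1.7138, (cx,cy)=(0.9966,-0.0823)
member 4 (2-3): L=3.6039, (cx,cy)=(0.2395,0.9709)
member 5 (2-4): L=1.7620, (cx,cy)=(1.0000,0.0000)
member 6 (3-4): L=3.6126, (cx,cy)=(0.2488,-0.9685)
member 7 (3-5): L=1.7794, (cx,cy)=(0.9998,0.0208)
member 8 (4-5): L=3.6439, (cx,cy)=(0.2415,0.9704)
member 9 (4-6): L=1.7730, (cx,cy)=(1.0000,0.0000)
member 10 (5-6): L=3.6470, (cx,cy)=(0.2449,-0.9696)
solve A·x = −loads:
  F[0-1] = -845.7550 N (compression)
  F[0-2] = -1339.2748 N (compression)
  F[1-2] = +876.1281 N (tension)
  F[1-3] = -406.7427 N (compression)
  F[2-3] = -879.0089 N (compression)
  F[2-4] = -930.6637 N (compression)
  F[3-4] = +828.9477 N (tension)
  F[3-5] = -822.3162 N (compression)
  F[4-5] = +822.9068 N (tension)
  F[4-6] = +1033.3545 N (tension)
  F[5-6] = -4220.2276 N (compression)
  Rx@0 = +1546.5200 N
  Ry@0 = +819.9701 N
  Ry@6 = +4091.7599 N

-930.664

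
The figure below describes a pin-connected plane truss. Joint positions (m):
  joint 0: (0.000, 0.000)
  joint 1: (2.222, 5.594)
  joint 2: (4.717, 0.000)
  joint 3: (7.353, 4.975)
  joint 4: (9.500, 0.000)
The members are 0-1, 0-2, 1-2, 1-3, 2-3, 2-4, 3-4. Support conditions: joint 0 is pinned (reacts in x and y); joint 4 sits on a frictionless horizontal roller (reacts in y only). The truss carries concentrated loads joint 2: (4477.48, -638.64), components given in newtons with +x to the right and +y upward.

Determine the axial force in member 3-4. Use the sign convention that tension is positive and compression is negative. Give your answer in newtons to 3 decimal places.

N=5 nodes, M=7 members, R=3 reactions → 2N=10, M+R=10
member 0 (0-1): L=6.0191, (cx,cy)=(0.3692,0.9294)
member 1 (0-2): L=4.7170, (cx,cy)=(1.0000,0.0000)
member 2 (1-2): L=6.1252, (cx,cy)=(0.4073,-0.9133)
member 3 (1-3): L=5.1682, (cx,cy)=(0.9928,-0.1198)
member 4 (2-3): L=5.6302, (cx,cy)=(0.4682,0.8836)
member 5 (2-4): L=4.7830, (cx,cy)=(1.0000,0.0000)
member 6 (3-4): L=5.4185, (cx,cy)=(0.3962,-0.9181)
solve A·x = −loads:
  F[0-1] = -345.9755 N (compression)
  F[0-2] = +4605.1987 N (tension)
  F[1-2] = +389.9217 N (tension)
  F[1-3] = -288.6250 N (compression)
  F[2-3] = +319.7417 N (tension)
  F[2-4] = +136.8477 N (tension)
  F[3-4] = -345.3704 N (compression)
  Rx@0 = -4477.4800 N
  Ry@0 = +321.5384 N
  Ry@4 = +317.1016 N

-345.370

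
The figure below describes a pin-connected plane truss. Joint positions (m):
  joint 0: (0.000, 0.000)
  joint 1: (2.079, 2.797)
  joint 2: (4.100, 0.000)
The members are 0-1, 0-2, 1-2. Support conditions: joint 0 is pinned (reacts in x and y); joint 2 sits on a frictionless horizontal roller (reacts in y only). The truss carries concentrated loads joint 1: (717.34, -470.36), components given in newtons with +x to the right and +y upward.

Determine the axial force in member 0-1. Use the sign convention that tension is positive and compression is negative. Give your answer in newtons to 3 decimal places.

N=3 nodes, M=3 members, R=3 reactions → 2N=6, M+R=6
member 0 (0-1): L=3.4850, (cx,cy)=(0.5966,0.8026)
member 1 (0-2): L=4.1000, (cx,cy)=(1.0000,0.0000)
member 2 (1-2): L=3.4507, (cx,cy)=(0.5857,-0.8105)
solve A·x = −loads:
  F[0-1] = +320.8582 N (tension)
  F[0-2] = +525.9317 N (tension)
  F[1-2] = -897.9994 N (compression)
  Rx@0 = -717.3400 N
  Ry@0 = -257.5128 N
  Ry@2 = +727.8728 N

320.858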